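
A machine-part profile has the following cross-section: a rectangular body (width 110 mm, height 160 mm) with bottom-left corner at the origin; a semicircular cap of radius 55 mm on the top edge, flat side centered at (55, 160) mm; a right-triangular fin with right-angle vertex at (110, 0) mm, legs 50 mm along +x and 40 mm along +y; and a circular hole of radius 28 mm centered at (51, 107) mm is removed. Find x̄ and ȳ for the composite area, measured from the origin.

rectangular body: A = 110 × 160 = 17600.00, centroid at (55.00, 80.00).
semicircular top: A = ½π·55² = 4751.66, centroid at (55.00, 183.34).
triangular fin: A = ½·50·40 = 1000.00, centroid at (126.67, 13.33).
hole: A = −π·28² = -2463.01, centroid at (51.00, 107.00).
ΣA = 20888.65 mm²
ΣAx̄ = (17600.00)(55.00) + (4751.66)(55.00) + (1000.00)(126.67) + (-2463.01)(51.00) = 1230394.46 mm³
ΣAȳ = (17600.00)(80.00) + (4751.66)(183.34) + (1000.00)(13.33) + (-2463.01)(107.00) = 2028973.50 mm³
x̄ = 1230394.46 / 20888.65 = 58.90 mm
ȳ = 2028973.50 / 20888.65 = 97.13 mm

x̄ = 58.90 mm, ȳ = 97.13 mm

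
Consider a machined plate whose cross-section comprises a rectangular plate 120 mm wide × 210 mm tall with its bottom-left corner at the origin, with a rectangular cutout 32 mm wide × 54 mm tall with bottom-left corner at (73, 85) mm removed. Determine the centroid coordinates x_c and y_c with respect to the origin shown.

plate: A = 120 × 210 = 25200.00, centroid at (60.00, 105.00).
hole: A = −(32 × 54) = -1728.00, centroid at (89.00, 112.00).
ΣA = 23472.00 mm², ΣAx_c = 1358208.00 mm³, ΣAy_c = 2452464.00 mm³.
x_c = 1358208.00/23472.00 = 57.87 mm; y_c = 2452464.00/23472.00 = 104.48 mm.

x_c = 57.87 mm, y_c = 104.48 mm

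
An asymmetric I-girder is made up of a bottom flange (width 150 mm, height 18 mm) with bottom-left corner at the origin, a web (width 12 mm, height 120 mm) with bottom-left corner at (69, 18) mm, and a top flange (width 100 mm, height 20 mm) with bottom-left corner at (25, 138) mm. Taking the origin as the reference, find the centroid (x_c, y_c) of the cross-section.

x_c = 75.00 mm, y_c = 70.46 mm

bottom flange: A = 150 × 18 = 2700.00, centroid at (75.00, 9.00).
web: A = 12 × 120 = 1440.00, centroid at (75.00, 78.00).
top flange: A = 100 × 20 = 2000.00, centroid at (75.00, 148.00).
ΣA = 6140.00 mm²
ΣAx_c = (2700.00)(75.00) + (1440.00)(75.00) + (2000.00)(75.00) = 460500.00 mm³
ΣAy_c = (2700.00)(9.00) + (1440.00)(78.00) + (2000.00)(148.00) = 432620.00 mm³
x_c = 460500.00 / 6140.00 = 75.00 mm
y_c = 432620.00 / 6140.00 = 70.46 mm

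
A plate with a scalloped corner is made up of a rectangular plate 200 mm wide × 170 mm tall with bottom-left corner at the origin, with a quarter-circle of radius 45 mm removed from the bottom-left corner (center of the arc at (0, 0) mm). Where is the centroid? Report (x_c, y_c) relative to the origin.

Part | A | x̄ᵢ | ȳᵢ | A·x̄ᵢ | A·ȳᵢ
plate | 34000.00 | 100.00 | 85.00 | 3400000.00 | 2890000.00
removed quarter-circle | -1590.43 | 19.10 | 19.10 | -30375.00 | -30375.00
Σ | 32409.57 |  |  | 3369625.00 | 2859625.00
x_c = 3369625.00 / 32409.57 = 103.97 mm
y_c = 2859625.00 / 32409.57 = 88.23 mm

x_c = 103.97 mm, y_c = 88.23 mm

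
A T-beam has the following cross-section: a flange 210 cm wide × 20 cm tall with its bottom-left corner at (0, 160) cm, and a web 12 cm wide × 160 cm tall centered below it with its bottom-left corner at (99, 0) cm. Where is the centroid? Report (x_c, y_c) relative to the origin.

Part | A | x̄ᵢ | ȳᵢ | A·x̄ᵢ | A·ȳᵢ
web | 1920.00 | 105.00 | 80.00 | 201600.00 | 153600.00
flange | 4200.00 | 105.00 | 170.00 | 441000.00 | 714000.00
Σ | 6120.00 |  |  | 642600.00 | 867600.00
x_c = 642600.00 / 6120.00 = 105.00 cm
y_c = 867600.00 / 6120.00 = 141.76 cm

x_c = 105.00 cm, y_c = 141.76 cm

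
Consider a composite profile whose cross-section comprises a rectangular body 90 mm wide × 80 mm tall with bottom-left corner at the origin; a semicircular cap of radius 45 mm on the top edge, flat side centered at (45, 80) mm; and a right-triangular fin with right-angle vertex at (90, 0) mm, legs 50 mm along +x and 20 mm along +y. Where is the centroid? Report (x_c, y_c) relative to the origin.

rectangular body: A = 90 × 80 = 7200.00, centroid at (45.00, 40.00).
semicircular top: A = ½π·45² = 3180.86, centroid at (45.00, 99.10).
triangular fin: A = ½·50·20 = 500.00, centroid at (106.67, 6.67).
ΣA = 10880.86 mm²
ΣAx_c = (7200.00)(45.00) + (3180.86)(45.00) + (500.00)(106.67) = 520472.15 mm³
ΣAy_c = (7200.00)(40.00) + (3180.86)(99.10) + (500.00)(6.67) = 606552.34 mm³
x_c = 520472.15 / 10880.86 = 47.83 mm
y_c = 606552.34 / 10880.86 = 55.74 mm

x_c = 47.83 mm, y_c = 55.74 mm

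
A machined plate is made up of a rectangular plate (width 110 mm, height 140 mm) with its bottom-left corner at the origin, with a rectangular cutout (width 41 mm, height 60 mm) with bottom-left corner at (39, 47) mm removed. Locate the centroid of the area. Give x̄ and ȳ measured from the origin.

plate: A = 110 × 140 = 15400.00, centroid at (55.00, 70.00).
hole: A = −(41 × 60) = -2460.00, centroid at (59.50, 77.00).
ΣA = 12940.00 mm²
ΣAx̄ = (15400.00)(55.00) + (-2460.00)(59.50) = 700630.00 mm³
ΣAȳ = (15400.00)(70.00) + (-2460.00)(77.00) = 888580.00 mm³
x̄ = 700630.00 / 12940.00 = 54.14 mm
ȳ = 888580.00 / 12940.00 = 68.67 mm

x̄ = 54.14 mm, ȳ = 68.67 mm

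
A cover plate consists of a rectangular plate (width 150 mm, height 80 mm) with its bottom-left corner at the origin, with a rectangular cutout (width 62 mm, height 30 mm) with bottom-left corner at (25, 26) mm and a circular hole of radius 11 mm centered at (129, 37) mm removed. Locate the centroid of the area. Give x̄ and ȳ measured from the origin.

x̄ = 76.52 mm, ȳ = 39.93 mm

plate: A = 150 × 80 = 12000.00, centroid at (75.00, 40.00).
hole 1: A = −(62 × 30) = -1860.00, centroid at (56.00, 41.00).
hole 2: A = −π·11² = -380.13, centroid at (129.00, 37.00).
ΣA = 9759.87 mm²
ΣAx̄ = (12000.00)(75.00) + (-1860.00)(56.00) + (-380.13)(129.00) = 746802.88 mm³
ΣAȳ = (12000.00)(40.00) + (-1860.00)(41.00) + (-380.13)(37.00) = 389675.09 mm³
x̄ = 746802.88 / 9759.87 = 76.52 mm
ȳ = 389675.09 / 9759.87 = 39.93 mm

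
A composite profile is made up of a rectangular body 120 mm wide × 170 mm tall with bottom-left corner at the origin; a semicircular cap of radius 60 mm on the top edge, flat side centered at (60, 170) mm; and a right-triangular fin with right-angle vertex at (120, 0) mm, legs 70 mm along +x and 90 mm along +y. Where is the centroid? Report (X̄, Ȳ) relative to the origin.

rectangular body: A = 120 × 170 = 20400.00, centroid at (60.00, 85.00).
semicircular top: A = ½π·60² = 5654.87, centroid at (60.00, 195.46).
triangular fin: A = ½·70·90 = 3150.00, centroid at (143.33, 30.00).
ΣA = 29204.87 mm², ΣAX̄ = 2014792.01 mm³, ΣAȲ = 2933827.35 mm³.
X̄ = 2014792.01/29204.87 = 68.99 mm; Ȳ = 2933827.35/29204.87 = 100.46 mm.

X̄ = 68.99 mm, Ȳ = 100.46 mm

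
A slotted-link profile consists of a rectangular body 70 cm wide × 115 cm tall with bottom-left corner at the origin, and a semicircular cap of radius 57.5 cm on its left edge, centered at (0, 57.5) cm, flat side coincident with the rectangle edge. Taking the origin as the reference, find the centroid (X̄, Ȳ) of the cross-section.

X̄ = 11.70 cm, Ȳ = 57.50 cm

rectangular body: A = 70 × 115 = 8050.00, centroid at (35.00, 57.50).
semicircular end: A = ½π·57.5² = 5193.45, centroid at (-24.40, 57.50).
ΣA = 13243.45 cm², ΣAX̄ = 155010.42 cm³, ΣAȲ = 761498.11 cm³.
X̄ = 155010.42/13243.45 = 11.70 cm; Ȳ = 761498.11/13243.45 = 57.50 cm.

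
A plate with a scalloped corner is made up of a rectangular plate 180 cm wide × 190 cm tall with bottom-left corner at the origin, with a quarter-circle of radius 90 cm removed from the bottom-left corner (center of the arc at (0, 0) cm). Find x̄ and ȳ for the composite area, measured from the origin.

x̄ = 101.84 cm, ȳ = 107.98 cm

plate: A = 180 × 190 = 34200.00, centroid at (90.00, 95.00).
removed quarter-circle: A = −¼π·90² = -6361.73, centroid at (38.20, 38.20).
ΣA = 27838.27 cm²
ΣAx̄ = (34200.00)(90.00) + (-6361.73)(38.20) = 2835000.00 cm³
ΣAȳ = (34200.00)(95.00) + (-6361.73)(38.20) = 3006000.00 cm³
x̄ = 2835000.00 / 27838.27 = 101.84 cm
ȳ = 3006000.00 / 27838.27 = 107.98 cm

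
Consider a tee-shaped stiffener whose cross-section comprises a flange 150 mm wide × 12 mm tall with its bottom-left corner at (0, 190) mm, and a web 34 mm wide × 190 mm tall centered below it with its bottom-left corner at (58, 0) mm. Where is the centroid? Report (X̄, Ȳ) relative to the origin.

Part | A | x̄ᵢ | ȳᵢ | A·x̄ᵢ | A·ȳᵢ
web | 6460.00 | 75.00 | 95.00 | 484500.00 | 613700.00
flange | 1800.00 | 75.00 | 196.00 | 135000.00 | 352800.00
Σ | 8260.00 |  |  | 619500.00 | 966500.00
X̄ = 619500.00 / 8260.00 = 75.00 mm
Ȳ = 966500.00 / 8260.00 = 117.01 mm

X̄ = 75.00 mm, Ȳ = 117.01 mm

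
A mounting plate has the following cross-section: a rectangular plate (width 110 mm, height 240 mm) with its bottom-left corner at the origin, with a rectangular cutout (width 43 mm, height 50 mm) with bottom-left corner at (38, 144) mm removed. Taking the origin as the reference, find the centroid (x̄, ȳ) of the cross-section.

Part | A | x̄ᵢ | ȳᵢ | A·x̄ᵢ | A·ȳᵢ
plate | 26400.00 | 55.00 | 120.00 | 1452000.00 | 3168000.00
hole | -2150.00 | 59.50 | 169.00 | -127925.00 | -363350.00
Σ | 24250.00 |  |  | 1324075.00 | 2804650.00
x̄ = 1324075.00 / 24250.00 = 54.60 mm
ȳ = 2804650.00 / 24250.00 = 115.66 mm

x̄ = 54.60 mm, ȳ = 115.66 mm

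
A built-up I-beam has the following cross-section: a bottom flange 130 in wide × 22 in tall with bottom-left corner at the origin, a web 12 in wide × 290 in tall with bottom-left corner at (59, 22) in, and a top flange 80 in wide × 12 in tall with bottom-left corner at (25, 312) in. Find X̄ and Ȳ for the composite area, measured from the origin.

Part | A | x̄ᵢ | ȳᵢ | A·x̄ᵢ | A·ȳᵢ
bottom flange | 2860.00 | 65.00 | 11.00 | 185900.00 | 31460.00
web | 3480.00 | 65.00 | 167.00 | 226200.00 | 581160.00
top flange | 960.00 | 65.00 | 318.00 | 62400.00 | 305280.00
Σ | 7300.00 |  |  | 474500.00 | 917900.00
X̄ = 474500.00 / 7300.00 = 65.00 in
Ȳ = 917900.00 / 7300.00 = 125.74 in

X̄ = 65.00 in, Ȳ = 125.74 in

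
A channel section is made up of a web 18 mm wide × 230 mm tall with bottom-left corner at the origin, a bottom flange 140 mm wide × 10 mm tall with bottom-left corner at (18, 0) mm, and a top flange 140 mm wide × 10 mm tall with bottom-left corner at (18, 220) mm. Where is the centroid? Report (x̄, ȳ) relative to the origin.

x̄ = 40.87 mm, ȳ = 115.00 mm

web: A = 18 × 230 = 4140.00, centroid at (9.00, 115.00).
bottom flange: A = 140 × 10 = 1400.00, centroid at (88.00, 5.00).
top flange: A = 140 × 10 = 1400.00, centroid at (88.00, 225.00).
ΣA = 6940.00 mm², ΣAx̄ = 283660.00 mm³, ΣAȳ = 798100.00 mm³.
x̄ = 283660.00/6940.00 = 40.87 mm; ȳ = 798100.00/6940.00 = 115.00 mm.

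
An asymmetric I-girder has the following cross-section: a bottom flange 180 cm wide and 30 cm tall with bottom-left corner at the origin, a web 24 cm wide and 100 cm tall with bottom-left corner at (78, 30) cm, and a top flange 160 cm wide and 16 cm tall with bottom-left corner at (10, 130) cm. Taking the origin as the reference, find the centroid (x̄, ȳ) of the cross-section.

x̄ = 90.00 cm, ȳ = 60.45 cm

bottom flange: A = 180 × 30 = 5400.00, centroid at (90.00, 15.00).
web: A = 24 × 100 = 2400.00, centroid at (90.00, 80.00).
top flange: A = 160 × 16 = 2560.00, centroid at (90.00, 138.00).
ΣA = 10360.00 cm², ΣAx̄ = 932400.00 cm³, ΣAȳ = 626280.00 cm³.
x̄ = 932400.00/10360.00 = 90.00 cm; ȳ = 626280.00/10360.00 = 60.45 cm.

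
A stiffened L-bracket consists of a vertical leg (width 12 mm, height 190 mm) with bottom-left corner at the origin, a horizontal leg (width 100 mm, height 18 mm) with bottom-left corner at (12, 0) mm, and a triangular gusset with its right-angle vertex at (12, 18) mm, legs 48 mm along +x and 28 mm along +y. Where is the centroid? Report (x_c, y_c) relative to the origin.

x_c = 30.32 mm, y_c = 52.86 mm

vertical leg: A = 12 × 190 = 2280.00, centroid at (6.00, 95.00).
horizontal leg: A = 100 × 18 = 1800.00, centroid at (62.00, 9.00).
gusset: A = ½·48·28 = 672.00, centroid at (28.00, 27.33).
ΣA = 4752.00 mm², ΣAx_c = 144096.00 mm³, ΣAy_c = 251168.00 mm³.
x_c = 144096.00/4752.00 = 30.32 mm; y_c = 251168.00/4752.00 = 52.86 mm.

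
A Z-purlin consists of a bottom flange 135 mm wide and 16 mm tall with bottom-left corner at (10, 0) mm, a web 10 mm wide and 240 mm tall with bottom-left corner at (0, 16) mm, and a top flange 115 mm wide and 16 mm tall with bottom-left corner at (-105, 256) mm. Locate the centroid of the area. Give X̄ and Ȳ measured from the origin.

Part | A | x̄ᵢ | ȳᵢ | A·x̄ᵢ | A·ȳᵢ
bottom flange | 2160.00 | 77.50 | 8.00 | 167400.00 | 17280.00
web | 2400.00 | 5.00 | 136.00 | 12000.00 | 326400.00
top flange | 1840.00 | -47.50 | 264.00 | -87400.00 | 485760.00
Σ | 6400.00 |  |  | 92000.00 | 829440.00
X̄ = 92000.00 / 6400.00 = 14.38 mm
Ȳ = 829440.00 / 6400.00 = 129.60 mm

X̄ = 14.38 mm, Ȳ = 129.60 mm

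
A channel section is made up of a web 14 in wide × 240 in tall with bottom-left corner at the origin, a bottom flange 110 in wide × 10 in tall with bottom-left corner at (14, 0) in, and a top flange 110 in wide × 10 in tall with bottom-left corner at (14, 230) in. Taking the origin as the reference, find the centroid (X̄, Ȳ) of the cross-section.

web: A = 14 × 240 = 3360.00, centroid at (7.00, 120.00).
bottom flange: A = 110 × 10 = 1100.00, centroid at (69.00, 5.00).
top flange: A = 110 × 10 = 1100.00, centroid at (69.00, 235.00).
ΣA = 5560.00 in², ΣAX̄ = 175320.00 in³, ΣAȲ = 667200.00 in³.
X̄ = 175320.00/5560.00 = 31.53 in; Ȳ = 667200.00/5560.00 = 120.00 in.

X̄ = 31.53 in, Ȳ = 120.00 in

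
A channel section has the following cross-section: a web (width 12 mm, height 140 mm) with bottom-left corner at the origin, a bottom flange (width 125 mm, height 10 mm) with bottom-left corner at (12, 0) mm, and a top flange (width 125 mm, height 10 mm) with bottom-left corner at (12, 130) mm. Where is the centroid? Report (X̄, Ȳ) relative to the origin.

X̄ = 46.97 mm, Ȳ = 70.00 mm

web: A = 12 × 140 = 1680.00, centroid at (6.00, 70.00).
bottom flange: A = 125 × 10 = 1250.00, centroid at (74.50, 5.00).
top flange: A = 125 × 10 = 1250.00, centroid at (74.50, 135.00).
ΣA = 4180.00 mm², ΣAX̄ = 196330.00 mm³, ΣAȲ = 292600.00 mm³.
X̄ = 196330.00/4180.00 = 46.97 mm; Ȳ = 292600.00/4180.00 = 70.00 mm.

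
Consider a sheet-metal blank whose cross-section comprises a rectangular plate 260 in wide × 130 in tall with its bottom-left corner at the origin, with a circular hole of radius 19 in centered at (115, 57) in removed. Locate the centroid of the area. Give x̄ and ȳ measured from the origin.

plate: A = 260 × 130 = 33800.00, centroid at (130.00, 65.00).
hole: A = −π·19² = -1134.11, centroid at (115.00, 57.00).
ΣA = 32665.89 in²
ΣAx̄ = (33800.00)(130.00) + (-1134.11)(115.00) = 4263576.78 in³
ΣAȳ = (33800.00)(65.00) + (-1134.11)(57.00) = 2132355.45 in³
x̄ = 4263576.78 / 32665.89 = 130.52 in
ȳ = 2132355.45 / 32665.89 = 65.28 in

x̄ = 130.52 in, ȳ = 65.28 in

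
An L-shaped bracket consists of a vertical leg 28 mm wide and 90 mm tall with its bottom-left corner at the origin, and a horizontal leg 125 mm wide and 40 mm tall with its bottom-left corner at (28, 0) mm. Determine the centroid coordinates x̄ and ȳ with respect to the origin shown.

x̄ = 64.86 mm, ȳ = 28.38 mm

Part | A | x̄ᵢ | ȳᵢ | A·x̄ᵢ | A·ȳᵢ
vertical leg | 2520.00 | 14.00 | 45.00 | 35280.00 | 113400.00
horizontal leg | 5000.00 | 90.50 | 20.00 | 452500.00 | 100000.00
Σ | 7520.00 |  |  | 487780.00 | 213400.00
x̄ = 487780.00 / 7520.00 = 64.86 mm
ȳ = 213400.00 / 7520.00 = 28.38 mm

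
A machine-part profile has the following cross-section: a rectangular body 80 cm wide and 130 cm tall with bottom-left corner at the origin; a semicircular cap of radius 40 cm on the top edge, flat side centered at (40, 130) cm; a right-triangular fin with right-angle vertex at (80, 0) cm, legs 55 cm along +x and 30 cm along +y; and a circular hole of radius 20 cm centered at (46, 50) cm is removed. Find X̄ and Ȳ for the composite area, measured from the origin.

rectangular body: A = 80 × 130 = 10400.00, centroid at (40.00, 65.00).
semicircular top: A = ½π·40² = 2513.27, centroid at (40.00, 146.98).
triangular fin: A = ½·55·30 = 825.00, centroid at (98.33, 10.00).
hole: A = −π·20² = -1256.64, centroid at (46.00, 50.00).
ΣA = 12481.64 cm²
ΣAX̄ = (10400.00)(40.00) + (2513.27)(40.00) + (825.00)(98.33) + (-1256.64)(46.00) = 539850.66 cm³
ΣAȲ = (10400.00)(65.00) + (2513.27)(146.98) + (825.00)(10.00) + (-1256.64)(50.00) = 990810.45 cm³
X̄ = 539850.66 / 12481.64 = 43.25 cm
Ȳ = 990810.45 / 12481.64 = 79.38 cm

X̄ = 43.25 cm, Ȳ = 79.38 cm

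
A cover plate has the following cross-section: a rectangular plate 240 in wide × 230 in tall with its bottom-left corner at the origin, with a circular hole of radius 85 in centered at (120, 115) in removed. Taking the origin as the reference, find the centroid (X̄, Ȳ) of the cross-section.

X̄ = 120.00 in, Ȳ = 115.00 in

plate: A = 240 × 230 = 55200.00, centroid at (120.00, 115.00).
hole: A = −π·85² = -22698.01, centroid at (120.00, 115.00).
ΣA = 32501.99 in², ΣAX̄ = 3900239.17 in³, ΣAȲ = 3737729.20 in³.
X̄ = 3900239.17/32501.99 = 120.00 in; Ȳ = 3737729.20/32501.99 = 115.00 in.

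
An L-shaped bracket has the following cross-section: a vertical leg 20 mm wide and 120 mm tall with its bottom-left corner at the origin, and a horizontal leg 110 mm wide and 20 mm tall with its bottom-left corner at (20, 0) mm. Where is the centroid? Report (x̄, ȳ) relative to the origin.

Part | A | x̄ᵢ | ȳᵢ | A·x̄ᵢ | A·ȳᵢ
vertical leg | 2400.00 | 10.00 | 60.00 | 24000.00 | 144000.00
horizontal leg | 2200.00 | 75.00 | 10.00 | 165000.00 | 22000.00
Σ | 4600.00 |  |  | 189000.00 | 166000.00
x̄ = 189000.00 / 4600.00 = 41.09 mm
ȳ = 166000.00 / 4600.00 = 36.09 mm

x̄ = 41.09 mm, ȳ = 36.09 mm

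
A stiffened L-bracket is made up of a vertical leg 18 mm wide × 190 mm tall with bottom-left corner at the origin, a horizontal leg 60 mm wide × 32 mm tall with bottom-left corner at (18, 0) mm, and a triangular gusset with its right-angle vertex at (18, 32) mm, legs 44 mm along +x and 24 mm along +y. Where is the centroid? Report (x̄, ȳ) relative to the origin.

x̄ = 23.89 mm, ȳ = 64.20 mm

vertical leg: A = 18 × 190 = 3420.00, centroid at (9.00, 95.00).
horizontal leg: A = 60 × 32 = 1920.00, centroid at (48.00, 16.00).
gusset: A = ½·44·24 = 528.00, centroid at (32.67, 40.00).
ΣA = 5868.00 mm²
ΣAx̄ = (3420.00)(9.00) + (1920.00)(48.00) + (528.00)(32.67) = 140188.00 mm³
ΣAȳ = (3420.00)(95.00) + (1920.00)(16.00) + (528.00)(40.00) = 376740.00 mm³
x̄ = 140188.00 / 5868.00 = 23.89 mm
ȳ = 376740.00 / 5868.00 = 64.20 mm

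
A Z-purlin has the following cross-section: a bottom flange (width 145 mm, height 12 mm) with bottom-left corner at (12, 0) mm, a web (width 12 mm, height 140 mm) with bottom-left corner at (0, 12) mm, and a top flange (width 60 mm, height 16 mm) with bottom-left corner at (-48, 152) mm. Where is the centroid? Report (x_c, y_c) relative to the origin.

bottom flange: A = 145 × 12 = 1740.00, centroid at (84.50, 6.00).
web: A = 12 × 140 = 1680.00, centroid at (6.00, 82.00).
top flange: A = 60 × 16 = 960.00, centroid at (-18.00, 160.00).
ΣA = 4380.00 mm², ΣAx_c = 139830.00 mm³, ΣAy_c = 301800.00 mm³.
x_c = 139830.00/4380.00 = 31.92 mm; y_c = 301800.00/4380.00 = 68.90 mm.

x_c = 31.92 mm, y_c = 68.90 mm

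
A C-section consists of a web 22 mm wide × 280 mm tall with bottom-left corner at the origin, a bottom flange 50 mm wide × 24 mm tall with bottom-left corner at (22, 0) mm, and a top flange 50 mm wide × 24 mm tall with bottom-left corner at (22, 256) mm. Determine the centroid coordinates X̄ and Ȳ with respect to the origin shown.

X̄ = 21.09 mm, Ȳ = 140.00 mm

web: A = 22 × 280 = 6160.00, centroid at (11.00, 140.00).
bottom flange: A = 50 × 24 = 1200.00, centroid at (47.00, 12.00).
top flange: A = 50 × 24 = 1200.00, centroid at (47.00, 268.00).
ΣA = 8560.00 mm², ΣAX̄ = 180560.00 mm³, ΣAȲ = 1198400.00 mm³.
X̄ = 180560.00/8560.00 = 21.09 mm; Ȳ = 1198400.00/8560.00 = 140.00 mm.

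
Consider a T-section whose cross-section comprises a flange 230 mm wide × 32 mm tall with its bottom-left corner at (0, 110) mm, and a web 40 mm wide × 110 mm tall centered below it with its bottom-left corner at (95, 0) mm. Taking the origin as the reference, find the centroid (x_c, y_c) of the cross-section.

Part | A | x̄ᵢ | ȳᵢ | A·x̄ᵢ | A·ȳᵢ
web | 4400.00 | 115.00 | 55.00 | 506000.00 | 242000.00
flange | 7360.00 | 115.00 | 126.00 | 846400.00 | 927360.00
Σ | 11760.00 |  |  | 1352400.00 | 1169360.00
x_c = 1352400.00 / 11760.00 = 115.00 mm
y_c = 1169360.00 / 11760.00 = 99.44 mm

x_c = 115.00 mm, y_c = 99.44 mm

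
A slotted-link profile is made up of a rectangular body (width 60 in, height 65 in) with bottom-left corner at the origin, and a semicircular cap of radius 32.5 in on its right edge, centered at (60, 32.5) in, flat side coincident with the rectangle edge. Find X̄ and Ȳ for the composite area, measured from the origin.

rectangular body: A = 60 × 65 = 3900.00, centroid at (30.00, 32.50).
semicircular end: A = ½π·32.5² = 1659.15, centroid at (73.79, 32.50).
ΣA = 5559.15 in², ΣAX̄ = 239434.63 in³, ΣAȲ = 180672.49 in³.
X̄ = 239434.63/5559.15 = 43.07 in; Ȳ = 180672.49/5559.15 = 32.50 in.

X̄ = 43.07 in, Ȳ = 32.50 in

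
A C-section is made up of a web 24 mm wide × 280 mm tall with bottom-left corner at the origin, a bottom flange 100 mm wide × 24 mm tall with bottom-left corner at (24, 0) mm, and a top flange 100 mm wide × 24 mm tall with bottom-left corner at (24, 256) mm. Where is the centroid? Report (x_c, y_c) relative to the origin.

web: A = 24 × 280 = 6720.00, centroid at (12.00, 140.00).
bottom flange: A = 100 × 24 = 2400.00, centroid at (74.00, 12.00).
top flange: A = 100 × 24 = 2400.00, centroid at (74.00, 268.00).
ΣA = 11520.00 mm²
ΣAx_c = (6720.00)(12.00) + (2400.00)(74.00) + (2400.00)(74.00) = 435840.00 mm³
ΣAy_c = (6720.00)(140.00) + (2400.00)(12.00) + (2400.00)(268.00) = 1612800.00 mm³
x_c = 435840.00 / 11520.00 = 37.83 mm
y_c = 1612800.00 / 11520.00 = 140.00 mm

x_c = 37.83 mm, y_c = 140.00 mm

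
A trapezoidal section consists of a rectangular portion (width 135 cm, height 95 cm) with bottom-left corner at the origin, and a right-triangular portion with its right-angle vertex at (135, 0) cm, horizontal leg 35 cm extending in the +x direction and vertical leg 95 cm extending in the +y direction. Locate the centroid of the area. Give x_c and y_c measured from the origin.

rectangular portion: A = 135 × 95 = 12825.00, centroid at (67.50, 47.50).
triangular portion: A = ½·35·95 = 1662.50, centroid at (146.67, 31.67).
ΣA = 14487.50 cm², ΣAx_c = 1109520.83 cm³, ΣAy_c = 661833.33 cm³.
x_c = 1109520.83/14487.50 = 76.58 cm; y_c = 661833.33/14487.50 = 45.68 cm.

x_c = 76.58 cm, y_c = 45.68 cm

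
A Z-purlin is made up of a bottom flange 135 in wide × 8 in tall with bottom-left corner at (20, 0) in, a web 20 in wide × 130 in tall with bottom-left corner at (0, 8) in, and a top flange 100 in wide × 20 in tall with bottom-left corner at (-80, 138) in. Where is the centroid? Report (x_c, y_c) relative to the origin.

x_c = 10.65 in, y_c = 86.29 in

Part | A | x̄ᵢ | ȳᵢ | A·x̄ᵢ | A·ȳᵢ
bottom flange | 1080.00 | 87.50 | 4.00 | 94500.00 | 4320.00
web | 2600.00 | 10.00 | 73.00 | 26000.00 | 189800.00
top flange | 2000.00 | -30.00 | 148.00 | -60000.00 | 296000.00
Σ | 5680.00 |  |  | 60500.00 | 490120.00
x_c = 60500.00 / 5680.00 = 10.65 in
y_c = 490120.00 / 5680.00 = 86.29 in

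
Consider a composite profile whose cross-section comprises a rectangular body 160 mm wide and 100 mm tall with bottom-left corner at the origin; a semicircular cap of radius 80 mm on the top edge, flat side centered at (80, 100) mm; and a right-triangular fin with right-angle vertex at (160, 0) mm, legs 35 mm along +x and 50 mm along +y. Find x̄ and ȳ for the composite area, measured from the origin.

Part | A | x̄ᵢ | ȳᵢ | A·x̄ᵢ | A·ȳᵢ
rectangular body | 16000.00 | 80.00 | 50.00 | 1280000.00 | 800000.00
semicircular top | 10053.10 | 80.00 | 133.95 | 804247.72 | 1346642.98
triangular fin | 875.00 | 171.67 | 16.67 | 150208.33 | 14583.33
Σ | 26928.10 |  |  | 2234456.05 | 2161226.32
x̄ = 2234456.05 / 26928.10 = 82.98 mm
ȳ = 2161226.32 / 26928.10 = 80.26 mm

x̄ = 82.98 mm, ȳ = 80.26 mm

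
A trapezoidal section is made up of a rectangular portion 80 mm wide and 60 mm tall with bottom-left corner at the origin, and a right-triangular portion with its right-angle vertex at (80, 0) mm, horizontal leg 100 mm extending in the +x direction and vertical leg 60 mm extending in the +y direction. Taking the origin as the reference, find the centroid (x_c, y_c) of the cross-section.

Part | A | x̄ᵢ | ȳᵢ | A·x̄ᵢ | A·ȳᵢ
rectangular portion | 4800.00 | 40.00 | 30.00 | 192000.00 | 144000.00
triangular portion | 3000.00 | 113.33 | 20.00 | 340000.00 | 60000.00
Σ | 7800.00 |  |  | 532000.00 | 204000.00
x_c = 532000.00 / 7800.00 = 68.21 mm
y_c = 204000.00 / 7800.00 = 26.15 mm

x_c = 68.21 mm, y_c = 26.15 mm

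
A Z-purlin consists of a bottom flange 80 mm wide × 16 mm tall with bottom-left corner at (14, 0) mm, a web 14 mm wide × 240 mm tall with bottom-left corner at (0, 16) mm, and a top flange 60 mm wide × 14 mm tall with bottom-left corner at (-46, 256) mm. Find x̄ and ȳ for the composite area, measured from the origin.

x̄ = 14.45 mm, ȳ = 125.57 mm

Part | A | x̄ᵢ | ȳᵢ | A·x̄ᵢ | A·ȳᵢ
bottom flange | 1280.00 | 54.00 | 8.00 | 69120.00 | 10240.00
web | 3360.00 | 7.00 | 136.00 | 23520.00 | 456960.00
top flange | 840.00 | -16.00 | 263.00 | -13440.00 | 220920.00
Σ | 5480.00 |  |  | 79200.00 | 688120.00
x̄ = 79200.00 / 5480.00 = 14.45 mm
ȳ = 688120.00 / 5480.00 = 125.57 mm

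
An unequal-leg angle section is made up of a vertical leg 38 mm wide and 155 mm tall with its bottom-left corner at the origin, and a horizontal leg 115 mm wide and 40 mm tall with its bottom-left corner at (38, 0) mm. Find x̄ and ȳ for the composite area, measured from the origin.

Part | A | x̄ᵢ | ȳᵢ | A·x̄ᵢ | A·ȳᵢ
vertical leg | 5890.00 | 19.00 | 77.50 | 111910.00 | 456475.00
horizontal leg | 4600.00 | 95.50 | 20.00 | 439300.00 | 92000.00
Σ | 10490.00 |  |  | 551210.00 | 548475.00
x̄ = 551210.00 / 10490.00 = 52.55 mm
ȳ = 548475.00 / 10490.00 = 52.29 mm

x̄ = 52.55 mm, ȳ = 52.29 mm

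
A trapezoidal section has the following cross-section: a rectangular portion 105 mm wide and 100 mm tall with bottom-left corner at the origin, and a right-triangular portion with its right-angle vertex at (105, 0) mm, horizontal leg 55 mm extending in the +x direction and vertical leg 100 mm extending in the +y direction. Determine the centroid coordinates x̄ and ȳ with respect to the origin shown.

rectangular portion: A = 105 × 100 = 10500.00, centroid at (52.50, 50.00).
triangular portion: A = ½·55·100 = 2750.00, centroid at (123.33, 33.33).
ΣA = 13250.00 mm²
ΣAx̄ = (10500.00)(52.50) + (2750.00)(123.33) = 890416.67 mm³
ΣAȳ = (10500.00)(50.00) + (2750.00)(33.33) = 616666.67 mm³
x̄ = 890416.67 / 13250.00 = 67.20 mm
ȳ = 616666.67 / 13250.00 = 46.54 mm

x̄ = 67.20 mm, ȳ = 46.54 mm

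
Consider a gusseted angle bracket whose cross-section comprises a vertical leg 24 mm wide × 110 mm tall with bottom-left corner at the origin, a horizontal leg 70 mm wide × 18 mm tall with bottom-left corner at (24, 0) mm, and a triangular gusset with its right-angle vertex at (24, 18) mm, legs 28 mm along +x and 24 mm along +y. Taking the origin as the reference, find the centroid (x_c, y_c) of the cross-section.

vertical leg: A = 24 × 110 = 2640.00, centroid at (12.00, 55.00).
horizontal leg: A = 70 × 18 = 1260.00, centroid at (59.00, 9.00).
gusset: A = ½·28·24 = 336.00, centroid at (33.33, 26.00).
ΣA = 4236.00 mm²
ΣAx_c = (2640.00)(12.00) + (1260.00)(59.00) + (336.00)(33.33) = 117220.00 mm³
ΣAy_c = (2640.00)(55.00) + (1260.00)(9.00) + (336.00)(26.00) = 165276.00 mm³
x_c = 117220.00 / 4236.00 = 27.67 mm
y_c = 165276.00 / 4236.00 = 39.02 mm

x_c = 27.67 mm, y_c = 39.02 mm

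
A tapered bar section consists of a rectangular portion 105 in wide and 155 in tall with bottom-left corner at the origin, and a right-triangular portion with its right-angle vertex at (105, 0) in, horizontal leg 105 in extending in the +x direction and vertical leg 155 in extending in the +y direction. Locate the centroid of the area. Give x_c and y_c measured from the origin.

x_c = 81.67 in, y_c = 68.89 in

rectangular portion: A = 105 × 155 = 16275.00, centroid at (52.50, 77.50).
triangular portion: A = ½·105·155 = 8137.50, centroid at (140.00, 51.67).
ΣA = 24412.50 in²
ΣAx_c = (16275.00)(52.50) + (8137.50)(140.00) = 1993687.50 in³
ΣAy_c = (16275.00)(77.50) + (8137.50)(51.67) = 1681750.00 in³
x_c = 1993687.50 / 24412.50 = 81.67 in
y_c = 1681750.00 / 24412.50 = 68.89 in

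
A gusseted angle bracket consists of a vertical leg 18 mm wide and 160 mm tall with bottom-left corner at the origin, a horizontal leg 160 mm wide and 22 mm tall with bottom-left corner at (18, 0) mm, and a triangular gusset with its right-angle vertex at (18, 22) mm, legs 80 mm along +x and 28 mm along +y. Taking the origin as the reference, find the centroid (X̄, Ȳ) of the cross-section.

X̄ = 55.97 mm, Ȳ = 40.45 mm

Part | A | x̄ᵢ | ȳᵢ | A·x̄ᵢ | A·ȳᵢ
vertical leg | 2880.00 | 9.00 | 80.00 | 25920.00 | 230400.00
horizontal leg | 3520.00 | 98.00 | 11.00 | 344960.00 | 38720.00
gusset | 1120.00 | 44.67 | 31.33 | 50026.67 | 35093.33
Σ | 7520.00 |  |  | 420906.67 | 304213.33
X̄ = 420906.67 / 7520.00 = 55.97 mm
Ȳ = 304213.33 / 7520.00 = 40.45 mm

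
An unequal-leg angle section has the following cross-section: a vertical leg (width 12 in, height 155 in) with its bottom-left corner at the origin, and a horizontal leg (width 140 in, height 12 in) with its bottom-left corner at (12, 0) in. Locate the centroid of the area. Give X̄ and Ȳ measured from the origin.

vertical leg: A = 12 × 155 = 1860.00, centroid at (6.00, 77.50).
horizontal leg: A = 140 × 12 = 1680.00, centroid at (82.00, 6.00).
ΣA = 3540.00 in², ΣAX̄ = 148920.00 in³, ΣAȲ = 154230.00 in³.
X̄ = 148920.00/3540.00 = 42.07 in; Ȳ = 154230.00/3540.00 = 43.57 in.

X̄ = 42.07 in, Ȳ = 43.57 in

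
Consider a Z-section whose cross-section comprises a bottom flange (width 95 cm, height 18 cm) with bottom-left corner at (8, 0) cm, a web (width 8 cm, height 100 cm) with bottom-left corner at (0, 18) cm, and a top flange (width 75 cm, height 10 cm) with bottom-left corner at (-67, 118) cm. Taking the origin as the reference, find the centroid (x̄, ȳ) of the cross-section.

x̄ = 23.31 cm, ȳ = 49.71 cm

bottom flange: A = 95 × 18 = 1710.00, centroid at (55.50, 9.00).
web: A = 8 × 100 = 800.00, centroid at (4.00, 68.00).
top flange: A = 75 × 10 = 750.00, centroid at (-29.50, 123.00).
ΣA = 3260.00 cm²
ΣAx̄ = (1710.00)(55.50) + (800.00)(4.00) + (750.00)(-29.50) = 75980.00 cm³
ΣAȳ = (1710.00)(9.00) + (800.00)(68.00) + (750.00)(123.00) = 162040.00 cm³
x̄ = 75980.00 / 3260.00 = 23.31 cm
ȳ = 162040.00 / 3260.00 = 49.71 cm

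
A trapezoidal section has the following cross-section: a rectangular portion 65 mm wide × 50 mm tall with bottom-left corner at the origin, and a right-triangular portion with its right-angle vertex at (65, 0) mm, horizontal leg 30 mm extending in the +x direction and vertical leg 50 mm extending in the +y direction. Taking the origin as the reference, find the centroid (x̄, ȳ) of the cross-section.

x̄ = 40.47 mm, ȳ = 23.44 mm

Part | A | x̄ᵢ | ȳᵢ | A·x̄ᵢ | A·ȳᵢ
rectangular portion | 3250.00 | 32.50 | 25.00 | 105625.00 | 81250.00
triangular portion | 750.00 | 75.00 | 16.67 | 56250.00 | 12500.00
Σ | 4000.00 |  |  | 161875.00 | 93750.00
x̄ = 161875.00 / 4000.00 = 40.47 mm
ȳ = 93750.00 / 4000.00 = 23.44 mm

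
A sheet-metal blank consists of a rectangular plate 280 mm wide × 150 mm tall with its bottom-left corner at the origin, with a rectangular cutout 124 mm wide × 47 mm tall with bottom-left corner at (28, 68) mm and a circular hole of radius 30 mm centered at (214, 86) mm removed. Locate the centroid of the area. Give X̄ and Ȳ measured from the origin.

X̄ = 142.46 mm, Ȳ = 71.18 mm

plate: A = 280 × 150 = 42000.00, centroid at (140.00, 75.00).
hole 1: A = −(124 × 47) = -5828.00, centroid at (90.00, 91.50).
hole 2: A = −π·30² = -2827.43, centroid at (214.00, 86.00).
ΣA = 33344.57 mm², ΣAX̄ = 4750409.25 mm³, ΣAȲ = 2373578.73 mm³.
X̄ = 4750409.25/33344.57 = 142.46 mm; Ȳ = 2373578.73/33344.57 = 71.18 mm.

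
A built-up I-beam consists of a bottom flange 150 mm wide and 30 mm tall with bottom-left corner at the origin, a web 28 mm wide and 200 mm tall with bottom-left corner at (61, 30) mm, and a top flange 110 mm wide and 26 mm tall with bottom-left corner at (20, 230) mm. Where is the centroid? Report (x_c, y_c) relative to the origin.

x_c = 75.00 mm, y_c = 115.01 mm

bottom flange: A = 150 × 30 = 4500.00, centroid at (75.00, 15.00).
web: A = 28 × 200 = 5600.00, centroid at (75.00, 130.00).
top flange: A = 110 × 26 = 2860.00, centroid at (75.00, 243.00).
ΣA = 12960.00 mm², ΣAx_c = 972000.00 mm³, ΣAy_c = 1490480.00 mm³.
x_c = 972000.00/12960.00 = 75.00 mm; y_c = 1490480.00/12960.00 = 115.01 mm.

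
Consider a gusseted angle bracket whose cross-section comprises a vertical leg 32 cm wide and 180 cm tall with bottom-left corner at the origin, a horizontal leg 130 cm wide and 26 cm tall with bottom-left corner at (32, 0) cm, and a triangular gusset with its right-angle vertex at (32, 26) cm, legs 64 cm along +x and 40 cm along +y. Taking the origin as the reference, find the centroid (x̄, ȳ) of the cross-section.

x̄ = 46.86 cm, ȳ = 58.80 cm

vertical leg: A = 32 × 180 = 5760.00, centroid at (16.00, 90.00).
horizontal leg: A = 130 × 26 = 3380.00, centroid at (97.00, 13.00).
gusset: A = ½·64·40 = 1280.00, centroid at (53.33, 39.33).
ΣA = 10420.00 cm², ΣAx̄ = 488286.67 cm³, ΣAȳ = 612686.67 cm³.
x̄ = 488286.67/10420.00 = 46.86 cm; ȳ = 612686.67/10420.00 = 58.80 cm.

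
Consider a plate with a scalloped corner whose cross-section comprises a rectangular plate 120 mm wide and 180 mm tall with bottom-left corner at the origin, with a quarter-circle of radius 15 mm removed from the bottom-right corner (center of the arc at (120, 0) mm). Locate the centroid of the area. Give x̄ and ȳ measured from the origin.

Part | A | x̄ᵢ | ȳᵢ | A·x̄ᵢ | A·ȳᵢ
plate | 21600.00 | 60.00 | 90.00 | 1296000.00 | 1944000.00
removed quarter-circle | -176.71 | 113.63 | 6.37 | -20080.75 | -1125.00
Σ | 21423.29 |  |  | 1275919.25 | 1942875.00
x̄ = 1275919.25 / 21423.29 = 59.56 mm
ȳ = 1942875.00 / 21423.29 = 90.69 mm

x̄ = 59.56 mm, ȳ = 90.69 mm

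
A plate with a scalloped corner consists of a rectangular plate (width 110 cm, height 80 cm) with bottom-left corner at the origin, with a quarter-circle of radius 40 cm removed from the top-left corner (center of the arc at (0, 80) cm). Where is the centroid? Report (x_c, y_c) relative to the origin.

plate: A = 110 × 80 = 8800.00, centroid at (55.00, 40.00).
removed quarter-circle: A = −¼π·40² = -1256.64, centroid at (16.98, 63.02).
ΣA = 7543.36 cm²
ΣAx_c = (8800.00)(55.00) + (-1256.64)(16.98) = 462666.67 cm³
ΣAy_c = (8800.00)(40.00) + (-1256.64)(63.02) = 272802.37 cm³
x_c = 462666.67 / 7543.36 = 61.33 cm
y_c = 272802.37 / 7543.36 = 36.16 cm

x_c = 61.33 cm, y_c = 36.16 cm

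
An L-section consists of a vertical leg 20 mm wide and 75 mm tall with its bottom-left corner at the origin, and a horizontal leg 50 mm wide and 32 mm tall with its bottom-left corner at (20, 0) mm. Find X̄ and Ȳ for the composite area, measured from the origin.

X̄ = 28.06 mm, Ȳ = 26.40 mm

vertical leg: A = 20 × 75 = 1500.00, centroid at (10.00, 37.50).
horizontal leg: A = 50 × 32 = 1600.00, centroid at (45.00, 16.00).
ΣA = 3100.00 mm²
ΣAX̄ = (1500.00)(10.00) + (1600.00)(45.00) = 87000.00 mm³
ΣAȲ = (1500.00)(37.50) + (1600.00)(16.00) = 81850.00 mm³
X̄ = 87000.00 / 3100.00 = 28.06 mm
Ȳ = 81850.00 / 3100.00 = 26.40 mm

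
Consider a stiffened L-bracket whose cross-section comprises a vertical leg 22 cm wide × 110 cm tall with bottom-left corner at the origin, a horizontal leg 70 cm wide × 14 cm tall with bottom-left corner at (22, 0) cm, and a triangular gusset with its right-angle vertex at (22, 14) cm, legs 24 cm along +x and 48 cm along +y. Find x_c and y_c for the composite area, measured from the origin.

Part | A | x̄ᵢ | ȳᵢ | A·x̄ᵢ | A·ȳᵢ
vertical leg | 2420.00 | 11.00 | 55.00 | 26620.00 | 133100.00
horizontal leg | 980.00 | 57.00 | 7.00 | 55860.00 | 6860.00
gusset | 576.00 | 30.00 | 30.00 | 17280.00 | 17280.00
Σ | 3976.00 |  |  | 99760.00 | 157240.00
x_c = 99760.00 / 3976.00 = 25.09 cm
y_c = 157240.00 / 3976.00 = 39.55 cm

x_c = 25.09 cm, y_c = 39.55 cm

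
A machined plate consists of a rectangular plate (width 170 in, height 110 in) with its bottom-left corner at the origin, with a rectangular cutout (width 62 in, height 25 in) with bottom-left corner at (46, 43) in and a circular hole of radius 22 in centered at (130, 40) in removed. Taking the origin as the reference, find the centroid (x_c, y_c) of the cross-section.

Part | A | x̄ᵢ | ȳᵢ | A·x̄ᵢ | A·ȳᵢ
plate | 18700.00 | 85.00 | 55.00 | 1589500.00 | 1028500.00
hole 1 | -1550.00 | 77.00 | 55.50 | -119350.00 | -86025.00
hole 2 | -1520.53 | 130.00 | 40.00 | -197669.01 | -60821.23
Σ | 15629.47 |  |  | 1272480.99 | 881653.77
x_c = 1272480.99 / 15629.47 = 81.42 in
y_c = 881653.77 / 15629.47 = 56.41 in

x_c = 81.42 in, y_c = 56.41 in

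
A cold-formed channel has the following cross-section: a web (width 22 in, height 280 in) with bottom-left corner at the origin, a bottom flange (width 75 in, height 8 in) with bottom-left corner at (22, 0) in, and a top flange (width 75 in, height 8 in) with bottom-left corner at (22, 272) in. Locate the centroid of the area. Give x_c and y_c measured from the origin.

Part | A | x̄ᵢ | ȳᵢ | A·x̄ᵢ | A·ȳᵢ
web | 6160.00 | 11.00 | 140.00 | 67760.00 | 862400.00
bottom flange | 600.00 | 59.50 | 4.00 | 35700.00 | 2400.00
top flange | 600.00 | 59.50 | 276.00 | 35700.00 | 165600.00
Σ | 7360.00 |  |  | 139160.00 | 1030400.00
x_c = 139160.00 / 7360.00 = 18.91 in
y_c = 1030400.00 / 7360.00 = 140.00 in

x_c = 18.91 in, y_c = 140.00 in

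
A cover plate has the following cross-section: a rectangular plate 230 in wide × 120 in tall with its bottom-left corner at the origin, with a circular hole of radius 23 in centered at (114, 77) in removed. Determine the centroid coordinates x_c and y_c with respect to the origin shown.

x_c = 115.06 in, y_c = 58.91 in

Part | A | x̄ᵢ | ȳᵢ | A·x̄ᵢ | A·ȳᵢ
plate | 27600.00 | 115.00 | 60.00 | 3174000.00 | 1656000.00
hole | -1661.90 | 114.00 | 77.00 | -189456.89 | -127966.49
Σ | 25938.10 |  |  | 2984543.11 | 1528033.51
x_c = 2984543.11 / 25938.10 = 115.06 in
y_c = 1528033.51 / 25938.10 = 58.91 in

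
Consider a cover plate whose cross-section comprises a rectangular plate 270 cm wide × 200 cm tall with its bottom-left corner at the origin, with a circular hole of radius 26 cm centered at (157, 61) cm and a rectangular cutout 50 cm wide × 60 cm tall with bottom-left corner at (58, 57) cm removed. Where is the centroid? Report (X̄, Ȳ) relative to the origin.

X̄ = 137.24 cm, Ȳ = 102.49 cm

Part | A | x̄ᵢ | ȳᵢ | A·x̄ᵢ | A·ȳᵢ
plate | 54000.00 | 135.00 | 100.00 | 7290000.00 | 5400000.00
hole 1 | -2123.72 | 157.00 | 61.00 | -333423.51 | -129546.71
hole 2 | -3000.00 | 83.00 | 87.00 | -249000.00 | -261000.00
Σ | 48876.28 |  |  | 6707576.49 | 5009453.29
X̄ = 6707576.49 / 48876.28 = 137.24 cm
Ȳ = 5009453.29 / 48876.28 = 102.49 cm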